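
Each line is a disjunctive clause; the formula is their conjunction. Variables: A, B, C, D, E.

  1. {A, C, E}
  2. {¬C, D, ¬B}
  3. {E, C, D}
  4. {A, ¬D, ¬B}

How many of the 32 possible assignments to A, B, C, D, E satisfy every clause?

Case analysis on C and D:
  C=1, D=1: E free; 3 ways for (A,B) × 2^1 = 6.
  C=1, D=0: remaining (A,B,E) ∈ {(0,0,0); (0,0,1); (1,0,0); (1,0,1)} — 4.
  C=0, D=1: 5 of the 8 assignments to (A,B,E) work.
  C=0, D=0: remaining (A,B,E) ∈ {(0,0,1); (0,1,1); (1,0,1); (1,1,1)} — 4.
Total: 6 + 4 + 5 + 4 = 19.

19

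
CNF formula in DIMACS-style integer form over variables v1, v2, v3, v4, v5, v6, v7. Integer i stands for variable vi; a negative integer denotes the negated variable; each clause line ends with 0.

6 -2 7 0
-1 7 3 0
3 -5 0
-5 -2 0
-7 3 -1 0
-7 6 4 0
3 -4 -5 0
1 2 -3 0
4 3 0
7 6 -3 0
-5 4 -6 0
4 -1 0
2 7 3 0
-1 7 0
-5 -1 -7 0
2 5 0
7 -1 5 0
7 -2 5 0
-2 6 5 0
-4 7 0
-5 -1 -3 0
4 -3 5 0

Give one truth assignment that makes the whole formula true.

v1=T  v2=T  v3=T  v4=T  v5=F  v6=T  v7=T

Check each clause:
  1. (!v2 || v6 || v7) — v7 is true.
  2. (v7 || !v1 || v3) — v3 is true.
  3. (!v5 || v3) — v3 is true.
  4. (!v5 || !v2) — !v5 is true.
  5. (v3 || !v7 || !v1) — v3 is true.
  6. (v6 || v4 || !v7) — v4 is true.
  7. (v3 || !v5 || !v4) — v3 is true.
  8. (!v3 || v2 || v1) — v1 is true.
  9. (v4 || v3) — v3 is true.
  10. (v6 || !v3 || v7) — v6 is true.
  11. (!v5 || v4 || !v6) — !v5 is true.
  12. (v4 || !v1) — v4 is true.
  13. (v3 || v7 || v2) — v2 is true.
  14. (v7 || !v1) — v7 is true.
  15. (!v7 || !v1 || !v5) — !v5 is true.
  16. (v2 || v5) — v2 is true.
  17. (!v1 || v7 || v5) — v7 is true.
  18. (v5 || v7 || !v2) — v7 is true.
  19. (v6 || !v2 || v5) — v6 is true.
  20. (v7 || !v4) — v7 is true.
  21. (!v1 || !v3 || !v5) — !v5 is true.
  22. (v5 || v4 || !v3) — v4 is true.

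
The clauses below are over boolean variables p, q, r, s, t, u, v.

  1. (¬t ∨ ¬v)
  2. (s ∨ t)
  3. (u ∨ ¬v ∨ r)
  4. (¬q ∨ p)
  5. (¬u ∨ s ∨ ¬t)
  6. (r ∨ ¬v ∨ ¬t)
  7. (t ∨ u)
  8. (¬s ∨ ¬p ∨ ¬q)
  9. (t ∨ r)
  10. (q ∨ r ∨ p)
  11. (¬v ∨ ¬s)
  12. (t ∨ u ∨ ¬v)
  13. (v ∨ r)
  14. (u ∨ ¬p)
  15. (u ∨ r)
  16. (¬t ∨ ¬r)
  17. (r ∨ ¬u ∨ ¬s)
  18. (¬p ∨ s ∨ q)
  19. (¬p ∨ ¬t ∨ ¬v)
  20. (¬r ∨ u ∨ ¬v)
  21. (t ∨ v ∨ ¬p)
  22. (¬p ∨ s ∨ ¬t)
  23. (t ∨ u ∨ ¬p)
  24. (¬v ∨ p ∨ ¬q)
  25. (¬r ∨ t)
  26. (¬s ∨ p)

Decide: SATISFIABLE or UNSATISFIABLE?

UNSATISFIABLE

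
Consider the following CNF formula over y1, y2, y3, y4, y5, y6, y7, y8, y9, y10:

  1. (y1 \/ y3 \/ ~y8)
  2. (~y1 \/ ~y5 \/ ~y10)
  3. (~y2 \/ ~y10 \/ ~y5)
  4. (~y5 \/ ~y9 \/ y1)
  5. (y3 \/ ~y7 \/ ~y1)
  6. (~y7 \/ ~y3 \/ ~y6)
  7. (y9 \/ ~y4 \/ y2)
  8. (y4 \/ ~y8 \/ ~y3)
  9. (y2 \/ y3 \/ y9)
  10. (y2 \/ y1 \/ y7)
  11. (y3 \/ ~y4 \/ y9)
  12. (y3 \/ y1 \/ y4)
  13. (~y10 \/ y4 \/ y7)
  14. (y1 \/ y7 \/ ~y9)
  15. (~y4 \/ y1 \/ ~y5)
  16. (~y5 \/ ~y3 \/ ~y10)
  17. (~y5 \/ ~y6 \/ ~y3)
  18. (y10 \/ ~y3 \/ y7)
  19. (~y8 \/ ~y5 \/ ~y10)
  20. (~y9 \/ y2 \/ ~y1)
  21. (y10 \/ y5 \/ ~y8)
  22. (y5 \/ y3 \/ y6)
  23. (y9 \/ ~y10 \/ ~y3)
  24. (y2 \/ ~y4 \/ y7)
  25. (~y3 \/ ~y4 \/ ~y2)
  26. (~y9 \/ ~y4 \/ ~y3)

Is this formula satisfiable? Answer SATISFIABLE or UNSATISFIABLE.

Set y1 = True and propagate.
Set y2 = True and propagate.
The remaining clauses are satisfied by y3 = False, y4 = True, y5 = True, y6 = True, y7 = False, y8 = True, y9 = True, y10 = False.
So y1 = T  y2 = T  y3 = F  y4 = T  y5 = T  y6 = T  y7 = F  y8 = T  y9 = T  y10 = F is a satisfying assignment.

SATISFIABLE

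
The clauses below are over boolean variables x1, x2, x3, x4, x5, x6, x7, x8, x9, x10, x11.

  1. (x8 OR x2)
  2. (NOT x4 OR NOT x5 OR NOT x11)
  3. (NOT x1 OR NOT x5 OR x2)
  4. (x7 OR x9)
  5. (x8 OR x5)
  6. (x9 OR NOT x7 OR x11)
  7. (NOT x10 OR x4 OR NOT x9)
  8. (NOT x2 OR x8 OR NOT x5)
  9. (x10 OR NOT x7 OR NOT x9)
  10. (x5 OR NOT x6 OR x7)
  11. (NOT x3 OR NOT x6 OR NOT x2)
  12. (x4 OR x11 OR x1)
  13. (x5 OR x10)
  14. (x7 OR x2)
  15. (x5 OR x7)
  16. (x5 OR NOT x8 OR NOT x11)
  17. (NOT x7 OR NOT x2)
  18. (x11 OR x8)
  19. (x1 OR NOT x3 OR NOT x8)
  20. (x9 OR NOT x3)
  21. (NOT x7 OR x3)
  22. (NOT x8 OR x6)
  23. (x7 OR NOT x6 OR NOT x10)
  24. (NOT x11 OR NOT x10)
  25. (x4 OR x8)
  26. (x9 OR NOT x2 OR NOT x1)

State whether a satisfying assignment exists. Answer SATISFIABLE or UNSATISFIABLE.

Set x1 = False and propagate.
Set x2 = True and propagate.
  then x7 is forced to False.
  then x9 is forced to True.
  then x5 is forced to True.
  then x8 is forced to True.
  then x3 is forced to False.
  then x6 is forced to True.
  then x10 is forced to False.
For the remaining variables, x4 = False, x11 = True works.
So x1=F, x2=T, x3=F, x4=F, x5=T, x6=T, x7=F, x8=T, x9=T, x10=F, x11=T is a satisfying assignment.

SATISFIABLE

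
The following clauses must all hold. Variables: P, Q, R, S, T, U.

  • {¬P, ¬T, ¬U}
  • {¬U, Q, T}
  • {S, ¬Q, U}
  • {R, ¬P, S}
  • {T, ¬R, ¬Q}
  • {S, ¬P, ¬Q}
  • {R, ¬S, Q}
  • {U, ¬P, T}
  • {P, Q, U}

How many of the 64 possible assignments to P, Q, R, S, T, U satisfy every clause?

17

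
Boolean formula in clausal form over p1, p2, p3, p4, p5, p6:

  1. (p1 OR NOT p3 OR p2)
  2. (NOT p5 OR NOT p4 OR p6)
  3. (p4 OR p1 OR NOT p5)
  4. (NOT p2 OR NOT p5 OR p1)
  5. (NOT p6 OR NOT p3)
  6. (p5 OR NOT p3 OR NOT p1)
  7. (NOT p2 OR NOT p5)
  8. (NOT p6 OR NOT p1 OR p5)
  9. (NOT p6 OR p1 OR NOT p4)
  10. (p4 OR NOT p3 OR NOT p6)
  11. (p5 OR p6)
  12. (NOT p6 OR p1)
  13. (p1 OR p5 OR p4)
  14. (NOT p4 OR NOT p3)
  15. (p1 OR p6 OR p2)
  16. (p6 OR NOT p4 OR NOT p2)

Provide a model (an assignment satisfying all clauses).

Set p1 = True and propagate.
Branch on p2: take p2 = False.
The remaining clauses are satisfied by p3 = True, p4 = False, p5 = True, p6 = False.

p1=T, p2=F, p3=T, p4=F, p5=T, p6=F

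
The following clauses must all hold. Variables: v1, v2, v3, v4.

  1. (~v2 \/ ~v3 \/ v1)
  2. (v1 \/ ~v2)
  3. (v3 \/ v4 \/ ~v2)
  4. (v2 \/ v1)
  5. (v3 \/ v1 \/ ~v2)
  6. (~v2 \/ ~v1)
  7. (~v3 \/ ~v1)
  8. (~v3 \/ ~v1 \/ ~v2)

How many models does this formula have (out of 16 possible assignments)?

Satisfying assignments:
  v1=T v2=F v3=F v4=F
  v1=T v2=F v3=F v4=T
Count: 2.

2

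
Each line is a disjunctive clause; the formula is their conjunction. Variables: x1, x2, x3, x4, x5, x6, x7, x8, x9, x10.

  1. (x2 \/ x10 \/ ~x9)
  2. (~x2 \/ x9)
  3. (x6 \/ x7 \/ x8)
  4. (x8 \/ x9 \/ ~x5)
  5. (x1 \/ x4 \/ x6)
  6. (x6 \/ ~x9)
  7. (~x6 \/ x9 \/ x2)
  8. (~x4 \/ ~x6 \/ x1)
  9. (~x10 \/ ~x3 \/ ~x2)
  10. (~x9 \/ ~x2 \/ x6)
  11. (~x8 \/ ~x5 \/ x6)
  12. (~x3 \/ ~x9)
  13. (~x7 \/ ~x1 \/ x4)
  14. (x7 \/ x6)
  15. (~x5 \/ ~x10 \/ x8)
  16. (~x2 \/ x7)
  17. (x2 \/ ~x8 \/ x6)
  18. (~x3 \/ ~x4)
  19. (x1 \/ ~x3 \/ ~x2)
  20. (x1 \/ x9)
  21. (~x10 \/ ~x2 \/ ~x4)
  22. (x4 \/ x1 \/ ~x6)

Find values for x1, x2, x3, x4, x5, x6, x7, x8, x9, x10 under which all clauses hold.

x3 occurs only negated in the remaining clauses — set x3 = False.
x5 occurs only negated in the remaining clauses — set x5 = False.
Set x1 = True and propagate.
Try x2 = True.
  then x9 is forced to True.
  then x6 is forced to True.
  then x7 is forced to True.
  then x4 is forced to True.
  then x10 is forced to False.
x8 is now unconstrained; take x8 = False.
Check each clause:
  1. (x10 \/ x2 \/ ~x9) — x2 is true.
  2. (~x2 \/ x9) — x9 is true.
  3. (x8 \/ x7 \/ x6) — x6 is true.
  4. (x9 \/ x8 \/ ~x5) — x9 is true.
  5. (x1 \/ x4 \/ x6) — x1 is true.
  6. (~x9 \/ x6) — x6 is true.
  7. (x9 \/ ~x6 \/ x2) — x9 is true.
  8. (~x6 \/ ~x4 \/ x1) — x1 is true.
  9. (~x10 \/ ~x2 \/ ~x3) — ~x3 is true.
  10. (x6 \/ ~x9 \/ ~x2) — x6 is true.
  11. (~x5 \/ ~x8 \/ x6) — ~x8 is true.
  12. (~x9 \/ ~x3) — ~x3 is true.
  13. (x4 \/ ~x7 \/ ~x1) — x4 is true.
  14. (x6 \/ x7) — x6 is true.
  15. (~x10 \/ ~x5 \/ x8) — ~x5 is true.
  16. (~x2 \/ x7) — x7 is true.
  17. (~x8 \/ x6 \/ x2) — ~x8 is true.
  18. (~x4 \/ ~x3) — ~x3 is true.
  19. (~x3 \/ ~x2 \/ x1) — x1 is true.
  20. (x1 \/ x9) — x9 is true.
  21. (~x4 \/ ~x10 \/ ~x2) — ~x10 is true.
  22. (x1 \/ ~x6 \/ x4) — x1 is true.

x1 = True, x2 = True, x3 = False, x4 = True, x5 = False, x6 = True, x7 = True, x8 = False, x9 = True, x10 = False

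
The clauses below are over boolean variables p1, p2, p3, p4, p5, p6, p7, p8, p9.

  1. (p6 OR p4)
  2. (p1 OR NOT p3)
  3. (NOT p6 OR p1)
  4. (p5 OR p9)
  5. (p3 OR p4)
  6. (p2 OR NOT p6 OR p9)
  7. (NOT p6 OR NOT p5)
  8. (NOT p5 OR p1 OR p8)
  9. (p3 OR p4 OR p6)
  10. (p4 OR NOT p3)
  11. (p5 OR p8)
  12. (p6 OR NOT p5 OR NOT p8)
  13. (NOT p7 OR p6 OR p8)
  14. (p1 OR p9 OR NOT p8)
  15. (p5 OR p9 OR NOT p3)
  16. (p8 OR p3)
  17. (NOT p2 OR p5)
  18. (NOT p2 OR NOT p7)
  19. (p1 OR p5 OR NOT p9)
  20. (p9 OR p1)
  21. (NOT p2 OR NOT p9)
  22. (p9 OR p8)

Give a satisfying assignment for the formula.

p1=1, p2=0, p3=1, p4=1, p5=0, p6=0, p7=0, p8=1, p9=1

Check each clause:
  1. (p4 OR p6) — p4 is true.
  2. (NOT p3 OR p1) — p1 is true.
  3. (NOT p6 OR p1) — p1 is true.
  4. (p9 OR p5) — p9 is true.
  5. (p4 OR p3) — p3 is true.
  6. (p9 OR NOT p6 OR p2) — p9 is true.
  7. (NOT p5 OR NOT p6) — NOT p6 is true.
  8. (NOT p5 OR p8 OR p1) — p8 is true.
  9. (p3 OR p4 OR p6) — p3 is true.
  10. (p4 OR NOT p3) — p4 is true.
  11. (p8 OR p5) — p8 is true.
  12. (p6 OR NOT p8 OR NOT p5) — NOT p5 is true.
  13. (NOT p7 OR p6 OR p8) — p8 is true.
  14. (NOT p8 OR p1 OR p9) — p9 is true.
  15. (p9 OR p5 OR NOT p3) — p9 is true.
  16. (p8 OR p3) — p8 is true.
  17. (p5 OR NOT p2) — NOT p2 is true.
  18. (NOT p7 OR NOT p2) — NOT p7 is true.
  19. (p5 OR NOT p9 OR p1) — p1 is true.
  20. (p1 OR p9) — p1 is true.
  21. (NOT p2 OR NOT p9) — NOT p2 is true.
  22. (p9 OR p8) — p8 is true.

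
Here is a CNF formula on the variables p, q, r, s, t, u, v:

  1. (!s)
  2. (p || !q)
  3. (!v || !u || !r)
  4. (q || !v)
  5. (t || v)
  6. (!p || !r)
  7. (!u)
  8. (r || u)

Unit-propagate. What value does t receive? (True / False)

(!s) stands alone — s = False.
(!u) is a unit clause: u = False.
(u || r) with u = False leaves only r, so r = True.
(!r || !p): since r = True, the clause reduces to (!p). p = False.
In (!q || p), p is now false; !q must hold, so q = False.
From (q || !v) and q = False: v = False.
(v || t): since v = False, the clause reduces to (t). t = True.

True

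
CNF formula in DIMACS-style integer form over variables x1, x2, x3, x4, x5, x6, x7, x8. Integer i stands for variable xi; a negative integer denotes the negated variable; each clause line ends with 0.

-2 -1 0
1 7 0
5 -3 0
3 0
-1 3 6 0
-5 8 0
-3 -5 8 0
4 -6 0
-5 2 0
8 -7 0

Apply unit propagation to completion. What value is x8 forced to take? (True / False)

True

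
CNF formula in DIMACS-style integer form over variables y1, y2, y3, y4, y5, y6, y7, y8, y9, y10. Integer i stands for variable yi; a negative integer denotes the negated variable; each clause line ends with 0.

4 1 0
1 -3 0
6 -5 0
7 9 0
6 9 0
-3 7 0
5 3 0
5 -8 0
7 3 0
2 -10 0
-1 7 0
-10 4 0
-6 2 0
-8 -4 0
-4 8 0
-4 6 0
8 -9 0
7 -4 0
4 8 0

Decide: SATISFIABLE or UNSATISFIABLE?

SATISFIABLE

y2 occurs only positively in the remaining clauses — set y2 = True.
Pure literal: y7 appears only positively; assign y7 = True.
Try y1 = True.
Try y3 = False.
  then y5 is forced to True.
  then y6 is forced to True.
For the remaining variables, y4 = False, y8 = True, y9 = True, y10 = False works.
Every clause has at least one true literal under this assignment.
So y1=T, y2=T, y3=F, y4=F, y5=T, y6=T, y7=T, y8=T, y9=T, y10=F is a satisfying assignment.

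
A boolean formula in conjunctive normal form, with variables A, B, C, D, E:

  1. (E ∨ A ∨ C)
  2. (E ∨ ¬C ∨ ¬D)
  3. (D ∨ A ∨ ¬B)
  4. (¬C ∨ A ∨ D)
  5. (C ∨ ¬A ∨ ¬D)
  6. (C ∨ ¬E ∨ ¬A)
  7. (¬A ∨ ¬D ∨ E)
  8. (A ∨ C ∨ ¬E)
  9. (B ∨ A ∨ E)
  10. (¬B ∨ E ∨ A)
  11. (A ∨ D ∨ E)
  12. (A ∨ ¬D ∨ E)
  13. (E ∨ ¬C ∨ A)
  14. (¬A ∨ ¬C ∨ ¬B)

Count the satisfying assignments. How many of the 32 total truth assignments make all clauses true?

Satisfying assignments:
  A=0 B=0 C=1 D=1 E=1
  A=0 B=1 C=1 D=1 E=1
  A=1 B=0 C=0 D=0 E=0
  A=1 B=0 C=1 D=0 E=0
  A=1 B=0 C=1 D=0 E=1
  A=1 B=0 C=1 D=1 E=1
  A=1 B=1 C=0 D=0 E=0
Count: 7.

7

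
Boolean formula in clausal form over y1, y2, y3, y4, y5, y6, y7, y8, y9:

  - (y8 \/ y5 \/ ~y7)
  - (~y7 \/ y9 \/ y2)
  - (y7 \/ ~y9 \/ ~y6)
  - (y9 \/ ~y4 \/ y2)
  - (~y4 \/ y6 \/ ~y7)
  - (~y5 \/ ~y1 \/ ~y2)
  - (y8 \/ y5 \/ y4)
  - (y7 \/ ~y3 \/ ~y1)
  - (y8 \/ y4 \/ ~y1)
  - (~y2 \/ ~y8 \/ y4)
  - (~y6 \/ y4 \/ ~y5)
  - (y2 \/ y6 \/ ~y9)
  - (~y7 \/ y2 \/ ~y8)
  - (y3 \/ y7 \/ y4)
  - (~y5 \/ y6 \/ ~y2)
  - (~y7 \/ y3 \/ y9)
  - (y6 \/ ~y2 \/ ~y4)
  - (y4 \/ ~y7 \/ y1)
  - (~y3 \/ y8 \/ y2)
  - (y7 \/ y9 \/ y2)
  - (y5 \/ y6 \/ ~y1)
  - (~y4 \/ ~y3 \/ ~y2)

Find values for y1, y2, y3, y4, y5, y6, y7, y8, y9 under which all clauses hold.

y1 = T, y2 = T, y3 = F, y4 = T, y5 = F, y6 = T, y7 = F, y8 = T, y9 = F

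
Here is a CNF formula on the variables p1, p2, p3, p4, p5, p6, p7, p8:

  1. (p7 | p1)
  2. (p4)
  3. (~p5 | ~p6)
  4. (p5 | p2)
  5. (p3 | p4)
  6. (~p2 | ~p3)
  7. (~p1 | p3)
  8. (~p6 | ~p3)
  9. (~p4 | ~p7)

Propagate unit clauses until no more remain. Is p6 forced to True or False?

False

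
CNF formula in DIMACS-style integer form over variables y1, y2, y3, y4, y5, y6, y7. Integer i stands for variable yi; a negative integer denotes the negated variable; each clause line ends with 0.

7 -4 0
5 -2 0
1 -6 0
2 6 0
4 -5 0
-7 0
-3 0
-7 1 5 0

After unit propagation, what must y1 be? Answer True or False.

True

(~y7) is a unit clause: y7 = False.
(~y4 | y7) with y7 = False leaves only ~y4, so y4 = False.
(y4 | ~y5): since y4 = False, the clause reduces to (~y5). y5 = False.
In (~y2 | y5), y5 is now false; ~y2 must hold, so y2 = False.
In (y6 | y2), y2 is now false; y6 must hold, so y6 = True.
(y1 | ~y6) with y6 = True leaves only y1, so y1 = True.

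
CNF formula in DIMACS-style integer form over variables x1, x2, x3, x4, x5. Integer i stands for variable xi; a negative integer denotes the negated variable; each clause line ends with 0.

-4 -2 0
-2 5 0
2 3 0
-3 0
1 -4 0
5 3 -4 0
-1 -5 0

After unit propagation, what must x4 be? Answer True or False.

(!x3) stands alone — x3 = False.
(x3 || x2) with x3 = False leaves only x2, so x2 = True.
In (!x2 || !x4), !x2 is now false; !x4 must hold, so x4 = False.

False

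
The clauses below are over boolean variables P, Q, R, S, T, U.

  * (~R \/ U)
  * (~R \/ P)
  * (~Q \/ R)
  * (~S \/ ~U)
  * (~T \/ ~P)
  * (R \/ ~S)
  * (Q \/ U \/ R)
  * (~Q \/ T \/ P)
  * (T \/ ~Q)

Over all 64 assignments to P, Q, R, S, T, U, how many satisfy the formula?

4

Satisfying assignments:
  P=0 Q=0 R=0 S=0 T=0 U=1
  P=0 Q=0 R=0 S=0 T=1 U=1
  P=1 Q=0 R=0 S=0 T=0 U=1
  P=1 Q=0 R=1 S=0 T=0 U=1
That's 4 in total.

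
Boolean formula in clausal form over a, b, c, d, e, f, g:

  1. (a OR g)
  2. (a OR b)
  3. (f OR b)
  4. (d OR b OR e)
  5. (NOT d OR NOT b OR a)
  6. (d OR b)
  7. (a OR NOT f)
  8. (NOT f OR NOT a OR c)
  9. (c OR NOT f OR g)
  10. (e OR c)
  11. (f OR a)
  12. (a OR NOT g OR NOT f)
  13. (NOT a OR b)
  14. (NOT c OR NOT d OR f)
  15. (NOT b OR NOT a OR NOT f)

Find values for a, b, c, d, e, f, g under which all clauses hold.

e occurs only positively in the remaining clauses — set e = True.
Branch on a: take a = True.
  then b is forced to True.
  then f is forced to False.
The remaining clauses are satisfied by c = False, d = False, g = True.
Check each clause:
  1. (g OR a) — a is true.
  2. (b OR a) — a is true.
  3. (f OR b) — b is true.
  4. (e OR b OR d) — b is true.
  5. (a OR NOT b OR NOT d) — a is true.
  6. (d OR b) — b is true.
  7. (a OR NOT f) — a is true.
  8. (NOT a OR c OR NOT f) — NOT f is true.
  9. (g OR c OR NOT f) — NOT f is true.
  10. (c OR e) — e is true.
  11. (f OR a) — a is true.
  12. (a OR NOT g OR NOT f) — NOT f is true.
  13. (NOT a OR b) — b is true.
  14. (NOT d OR f OR NOT c) — NOT d is true.
  15. (NOT b OR NOT a OR NOT f) — NOT f is true.

a=1, b=1, c=0, d=0, e=1, f=0, g=1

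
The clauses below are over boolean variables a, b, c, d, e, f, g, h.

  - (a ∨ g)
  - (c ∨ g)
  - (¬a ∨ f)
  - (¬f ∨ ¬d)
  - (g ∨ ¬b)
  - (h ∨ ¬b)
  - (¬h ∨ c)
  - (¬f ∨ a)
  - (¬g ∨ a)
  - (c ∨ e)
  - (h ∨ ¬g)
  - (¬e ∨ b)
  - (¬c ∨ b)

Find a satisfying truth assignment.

d occurs only negated in the remaining clauses — set d = False.
Set a = True and propagate.
  then f is forced to True.
For the remaining variables, b = True, c = True, e = False, g = True, h = True works.

a=T, b=T, c=T, d=F, e=F, f=T, g=T, h=T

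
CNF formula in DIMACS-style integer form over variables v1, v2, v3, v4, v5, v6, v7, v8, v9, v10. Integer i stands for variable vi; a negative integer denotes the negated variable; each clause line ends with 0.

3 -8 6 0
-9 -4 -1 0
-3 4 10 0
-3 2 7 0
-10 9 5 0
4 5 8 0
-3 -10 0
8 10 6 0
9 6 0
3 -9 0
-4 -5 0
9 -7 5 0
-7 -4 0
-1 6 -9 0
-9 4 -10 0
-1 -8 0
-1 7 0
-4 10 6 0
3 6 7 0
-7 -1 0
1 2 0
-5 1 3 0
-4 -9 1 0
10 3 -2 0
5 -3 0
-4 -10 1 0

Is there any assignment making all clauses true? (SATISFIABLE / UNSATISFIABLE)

UNSATISFIABLE

v1 = True:
  propagation gives v8=False, v7=True; an empty clause results — contradiction.
v1 = False:
  v3 = True:
    propagation gives v10=False, v4=True, v5=False; an empty clause results — contradiction.
  v3 = False:
    propagation gives v9=False, v6=True, v5=False, v10=False; an empty clause results — contradiction.
Every branch closes, so no satisfying assignment exists.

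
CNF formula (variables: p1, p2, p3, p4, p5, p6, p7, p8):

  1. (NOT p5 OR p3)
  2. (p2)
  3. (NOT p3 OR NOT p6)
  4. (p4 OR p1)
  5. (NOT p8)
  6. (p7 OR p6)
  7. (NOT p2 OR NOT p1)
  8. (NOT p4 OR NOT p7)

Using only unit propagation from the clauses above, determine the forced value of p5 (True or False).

(p2) is a unit clause: p2 = True.
Unit clause (NOT p8) sets p8 = False.
In (NOT p1 OR NOT p2), NOT p2 is now false; NOT p1 must hold, so p1 = False.
(p4 OR p1) with p1 = False leaves only p4, so p4 = True.
(NOT p7 OR NOT p4): since p4 = True, the clause reduces to (NOT p7). p7 = False.
From (p7 OR p6) and p7 = False: p6 = True.
(NOT p6 OR NOT p3) with p6 = True leaves only NOT p3, so p3 = False.
In (NOT p5 OR p3), p3 is now false; NOT p5 must hold, so p5 = False.

False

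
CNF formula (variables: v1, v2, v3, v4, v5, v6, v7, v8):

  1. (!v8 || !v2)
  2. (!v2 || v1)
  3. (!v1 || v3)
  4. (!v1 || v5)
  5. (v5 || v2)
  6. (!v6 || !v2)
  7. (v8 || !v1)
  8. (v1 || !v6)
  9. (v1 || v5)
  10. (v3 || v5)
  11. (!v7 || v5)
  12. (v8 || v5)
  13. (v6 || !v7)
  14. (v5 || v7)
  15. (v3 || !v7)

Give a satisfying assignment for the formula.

v1=True, v2=False, v3=True, v4=False, v5=True, v6=False, v7=False, v8=True

Check each clause:
  1. (!v2 || !v8) — !v2 is true.
  2. (v1 || !v2) — v1 is true.
  3. (v3 || !v1) — v3 is true.
  4. (!v1 || v5) — v5 is true.
  5. (v2 || v5) — v5 is true.
  6. (!v2 || !v6) — !v6 is true.
  7. (!v1 || v8) — v8 is true.
  8. (!v6 || v1) — v1 is true.
  9. (v1 || v5) — v1 is true.
  10. (v5 || v3) — v3 is true.
  11. (!v7 || v5) — !v7 is true.
  12. (v5 || v8) — v8 is true.
  13. (!v7 || v6) — !v7 is true.
  14. (v5 || v7) — v5 is true.
  15. (v3 || !v7) — !v7 is true.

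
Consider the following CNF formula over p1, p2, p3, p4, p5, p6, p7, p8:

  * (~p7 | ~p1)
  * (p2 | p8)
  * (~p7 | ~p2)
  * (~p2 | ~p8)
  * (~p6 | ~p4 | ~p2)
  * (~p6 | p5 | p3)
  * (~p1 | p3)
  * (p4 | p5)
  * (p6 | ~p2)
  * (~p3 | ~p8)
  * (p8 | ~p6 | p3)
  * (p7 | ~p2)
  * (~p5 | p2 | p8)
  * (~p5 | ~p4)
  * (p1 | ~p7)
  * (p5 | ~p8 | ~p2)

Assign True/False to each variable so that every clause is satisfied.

p1 = False  p2 = False  p3 = False  p4 = False  p5 = True  p6 = True  p7 = False  p8 = True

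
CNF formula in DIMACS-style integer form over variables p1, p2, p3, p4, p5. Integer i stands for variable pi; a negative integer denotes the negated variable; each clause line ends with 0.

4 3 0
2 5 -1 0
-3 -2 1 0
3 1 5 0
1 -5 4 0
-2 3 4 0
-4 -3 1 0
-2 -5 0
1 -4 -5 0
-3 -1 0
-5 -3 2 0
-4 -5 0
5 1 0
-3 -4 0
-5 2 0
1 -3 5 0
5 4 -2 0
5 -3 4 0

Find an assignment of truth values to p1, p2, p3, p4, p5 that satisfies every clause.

Set p1 = True and propagate.
  then p3 is forced to False.
  then p4 is forced to True.
  then p5 is forced to False.
  then p2 is forced to True.
Every clause has at least one true literal under this assignment.

p1 = T, p2 = T, p3 = F, p4 = T, p5 = F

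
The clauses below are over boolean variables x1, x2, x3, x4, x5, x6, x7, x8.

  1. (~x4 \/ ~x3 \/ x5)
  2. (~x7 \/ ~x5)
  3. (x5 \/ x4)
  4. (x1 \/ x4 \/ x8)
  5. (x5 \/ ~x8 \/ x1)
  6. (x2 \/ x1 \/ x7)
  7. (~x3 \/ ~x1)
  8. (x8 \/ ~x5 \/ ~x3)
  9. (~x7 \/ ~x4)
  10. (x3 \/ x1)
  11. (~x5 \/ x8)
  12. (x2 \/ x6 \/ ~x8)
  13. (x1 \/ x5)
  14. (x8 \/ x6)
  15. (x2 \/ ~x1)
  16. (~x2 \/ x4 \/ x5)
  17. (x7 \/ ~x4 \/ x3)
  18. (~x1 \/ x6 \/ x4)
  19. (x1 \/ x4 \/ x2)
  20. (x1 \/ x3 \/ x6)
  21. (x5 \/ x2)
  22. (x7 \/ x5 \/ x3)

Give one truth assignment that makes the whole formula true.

x1=0, x2=1, x3=1, x4=1, x5=1, x6=1, x7=0, x8=1

Check each clause:
  1. (~x4 \/ ~x3 \/ x5) — x5 is true.
  2. (~x7 \/ ~x5) — ~x7 is true.
  3. (x5 \/ x4) — x4 is true.
  4. (x8 \/ x1 \/ x4) — x8 is true.
  5. (~x8 \/ x5 \/ x1) — x5 is true.
  6. (x1 \/ x7 \/ x2) — x2 is true.
  7. (~x3 \/ ~x1) — ~x1 is true.
  8. (~x3 \/ x8 \/ ~x5) — x8 is true.
  9. (~x4 \/ ~x7) — ~x7 is true.
  10. (x1 \/ x3) — x3 is true.
  11. (x8 \/ ~x5) — x8 is true.
  12. (~x8 \/ x6 \/ x2) — x2 is true.
  13. (x5 \/ x1) — x5 is true.
  14. (x6 \/ x8) — x8 is true.
  15. (~x1 \/ x2) — x2 is true.
  16. (x5 \/ x4 \/ ~x2) — x4 is true.
  17. (x3 \/ ~x4 \/ x7) — x3 is true.
  18. (~x1 \/ x4 \/ x6) — x4 is true.
  19. (x4 \/ x2 \/ x1) — x2 is true.
  20. (x3 \/ x1 \/ x6) — x3 is true.
  21. (x5 \/ x2) — x2 is true.
  22. (x3 \/ x7 \/ x5) — x3 is true.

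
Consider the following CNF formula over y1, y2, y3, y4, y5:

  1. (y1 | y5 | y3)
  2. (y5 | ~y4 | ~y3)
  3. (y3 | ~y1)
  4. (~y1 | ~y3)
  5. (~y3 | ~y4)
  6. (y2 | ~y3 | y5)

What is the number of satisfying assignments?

The models are:
  y1=F y2=F y3=F y4=F y5=T
  y1=F y2=F y3=F y4=T y5=T
  y1=F y2=F y3=T y4=F y5=T
  y1=F y2=T y3=F y4=F y5=T
  y1=F y2=T y3=F y4=T y5=T
  y1=F y2=T y3=T y4=F y5=F
  y1=F y2=T y3=T y4=F y5=T
That's 7 in total.

7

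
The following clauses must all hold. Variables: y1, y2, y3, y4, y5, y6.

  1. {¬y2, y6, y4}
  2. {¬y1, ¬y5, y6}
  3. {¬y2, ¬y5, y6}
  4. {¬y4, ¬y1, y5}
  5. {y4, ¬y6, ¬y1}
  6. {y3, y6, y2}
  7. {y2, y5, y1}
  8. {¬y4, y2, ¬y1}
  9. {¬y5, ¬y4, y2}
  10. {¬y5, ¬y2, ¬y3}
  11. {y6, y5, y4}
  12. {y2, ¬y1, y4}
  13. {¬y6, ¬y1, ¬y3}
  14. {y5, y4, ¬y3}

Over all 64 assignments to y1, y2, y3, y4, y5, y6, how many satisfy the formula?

11

Split on y2, then y4.
  y2=T, y4=T: 6 of the 16 assignments to (y1,y3,y5,y6) work.
  y2=T, y4=F: remaining (y1,y3,y5,y6) ∈ {(F,F,F,T); (F,F,T,T)} — 2.
  y2=F, y4=T: a clause becomes empty — 0.
  y2=F, y4=F: remaining (y1,y3,y5,y6) ∈ {(F,F,T,T); (F,T,T,F); (F,T,T,T)} — 3.
Total: 6 + 2 + 0 + 3 = 11.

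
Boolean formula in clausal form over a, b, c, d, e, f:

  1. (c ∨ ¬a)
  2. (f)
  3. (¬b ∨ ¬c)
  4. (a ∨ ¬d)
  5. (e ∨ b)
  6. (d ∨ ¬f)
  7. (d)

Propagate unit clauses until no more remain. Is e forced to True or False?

Unit clause (f) sets f = True.
(d ∨ ¬f): since f = True, the clause reduces to (d). d = True.
(a ∨ ¬d): since d = True, the clause reduces to (a). a = True.
From (¬a ∨ c) and a = True: c = True.
From (¬c ∨ ¬b) and c = True: b = False.
(e ∨ b) with b = False leaves only e, so e = True.

True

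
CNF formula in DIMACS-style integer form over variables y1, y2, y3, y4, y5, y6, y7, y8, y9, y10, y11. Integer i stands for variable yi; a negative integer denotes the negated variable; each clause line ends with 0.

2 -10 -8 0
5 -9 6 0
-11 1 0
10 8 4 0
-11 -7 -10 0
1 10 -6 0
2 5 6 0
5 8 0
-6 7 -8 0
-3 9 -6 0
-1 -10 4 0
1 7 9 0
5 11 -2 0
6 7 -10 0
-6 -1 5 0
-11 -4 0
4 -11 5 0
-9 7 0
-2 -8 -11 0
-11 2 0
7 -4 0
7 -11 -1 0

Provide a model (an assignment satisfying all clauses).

y1=T, y2=T, y3=F, y4=T, y5=T, y6=T, y7=T, y8=F, y9=F, y10=T, y11=F

Check each clause:
  1. (y2 OR NOT y10 OR NOT y8) — NOT y8 is true.
  2. (NOT y9 OR y6 OR y5) — y5 is true.
  3. (NOT y11 OR y1) — y1 is true.
  4. (y8 OR y10 OR y4) — y10 is true.
  5. (NOT y7 OR NOT y11 OR NOT y10) — NOT y11 is true.
  6. (NOT y6 OR y10 OR y1) — y1 is true.
  7. (y5 OR y6 OR y2) — y2 is true.
  8. (y5 OR y8) — y5 is true.
  9. (NOT y8 OR y7 OR NOT y6) — NOT y8 is true.
  10. (NOT y3 OR y9 OR NOT y6) — NOT y3 is true.
  11. (NOT y1 OR NOT y10 OR y4) — y4 is true.
  12. (y9 OR y1 OR y7) — y1 is true.
  13. (y11 OR NOT y2 OR y5) — y5 is true.
  14. (NOT y10 OR y7 OR y6) — y6 is true.
  15. (y5 OR NOT y6 OR NOT y1) — y5 is true.
  16. (NOT y11 OR NOT y4) — NOT y11 is true.
  17. (y4 OR y5 OR NOT y11) — y5 is true.
  18. (y7 OR NOT y9) — y7 is true.
  19. (NOT y8 OR NOT y11 OR NOT y2) — NOT y8 is true.
  20. (NOT y11 OR y2) — y2 is true.
  21. (NOT y4 OR y7) — y7 is true.
  22. (NOT y11 OR NOT y1 OR y7) — NOT y11 is true.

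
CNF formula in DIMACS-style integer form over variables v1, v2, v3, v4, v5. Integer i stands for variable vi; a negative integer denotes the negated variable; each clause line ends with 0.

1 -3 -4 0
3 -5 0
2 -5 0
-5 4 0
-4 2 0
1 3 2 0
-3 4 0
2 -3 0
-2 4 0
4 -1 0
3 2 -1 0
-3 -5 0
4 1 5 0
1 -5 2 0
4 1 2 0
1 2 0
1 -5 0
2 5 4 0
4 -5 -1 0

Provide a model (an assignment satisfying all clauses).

v1=T, v2=T, v3=F, v4=T, v5=F

Branch on v1: take v1 = True.
  then v4 is forced to True.
  then v2 is forced to True.
Try v3 = False.
  then v5 is forced to False.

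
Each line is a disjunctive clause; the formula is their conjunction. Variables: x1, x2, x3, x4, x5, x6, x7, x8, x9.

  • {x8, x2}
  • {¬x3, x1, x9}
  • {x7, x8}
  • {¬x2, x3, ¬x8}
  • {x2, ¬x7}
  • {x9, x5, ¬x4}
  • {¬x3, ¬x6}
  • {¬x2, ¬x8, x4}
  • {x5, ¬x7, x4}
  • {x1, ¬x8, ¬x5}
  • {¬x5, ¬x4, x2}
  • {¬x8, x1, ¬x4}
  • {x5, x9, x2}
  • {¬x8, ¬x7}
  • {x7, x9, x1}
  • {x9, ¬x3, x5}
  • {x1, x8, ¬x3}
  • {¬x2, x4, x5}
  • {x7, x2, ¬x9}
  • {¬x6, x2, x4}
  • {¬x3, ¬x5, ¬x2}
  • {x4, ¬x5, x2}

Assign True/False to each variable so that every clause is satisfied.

Pure literal: x1 appears only positively; assign x1 = True.
Set x2 = True and propagate.
Set x3 = False and propagate.
  then x8 is forced to False.
  then x7 is forced to True.
Branch on x4: take x4 = True.
For the remaining variables, x5 = False, x6 = True, x9 = True works.

x1=True, x2=True, x3=False, x4=True, x5=False, x6=True, x7=True, x8=False, x9=True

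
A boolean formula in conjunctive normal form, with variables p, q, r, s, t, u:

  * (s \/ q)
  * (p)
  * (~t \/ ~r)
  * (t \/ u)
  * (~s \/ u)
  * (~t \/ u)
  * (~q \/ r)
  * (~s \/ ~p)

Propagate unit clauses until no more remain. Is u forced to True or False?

True

(p) is a unit clause: p = True.
From (~p \/ ~s) and p = True: s = False.
From (q \/ s) and s = False: q = True.
(r \/ ~q) with q = True leaves only r, so r = True.
From (~t \/ ~r) and r = True: t = False.
(t \/ u): since t = False, the clause reduces to (u). u = True.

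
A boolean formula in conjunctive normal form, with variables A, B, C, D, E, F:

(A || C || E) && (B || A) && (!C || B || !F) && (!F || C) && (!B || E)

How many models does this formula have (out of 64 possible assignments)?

Split on B, then C.
  B=T, C=T: forces E=T; A, D, F free → 2^3 = 8.
  B=T, C=F: remaining (A,D,E,F) ∈ {(F,F,T,F); (F,T,T,F); (T,F,T,F); (T,T,T,F)} — 4.
  B=F, C=T: remaining (A,D,E,F) ∈ {(T,F,F,F); (T,F,T,F); (T,T,F,F); (T,T,T,F)} — 4.
  B=F, C=F: remaining (A,D,E,F) ∈ {(T,F,F,F); (T,F,T,F); (T,T,F,F); (T,T,T,F)} — 4.
Total: 8 + 4 + 4 + 4 = 20.

20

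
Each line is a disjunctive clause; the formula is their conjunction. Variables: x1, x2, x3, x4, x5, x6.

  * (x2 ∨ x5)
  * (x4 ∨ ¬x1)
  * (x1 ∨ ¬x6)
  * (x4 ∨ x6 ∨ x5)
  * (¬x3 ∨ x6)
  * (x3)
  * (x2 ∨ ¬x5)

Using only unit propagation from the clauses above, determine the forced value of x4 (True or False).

(x3) stands alone — x3 = True.
(x6 ∨ ¬x3) with x3 = True leaves only x6, so x6 = True.
(x1 ∨ ¬x6): since x6 = True, the clause reduces to (x1). x1 = True.
In (¬x1 ∨ x4), ¬x1 is now false; x4 must hold, so x4 = True.

True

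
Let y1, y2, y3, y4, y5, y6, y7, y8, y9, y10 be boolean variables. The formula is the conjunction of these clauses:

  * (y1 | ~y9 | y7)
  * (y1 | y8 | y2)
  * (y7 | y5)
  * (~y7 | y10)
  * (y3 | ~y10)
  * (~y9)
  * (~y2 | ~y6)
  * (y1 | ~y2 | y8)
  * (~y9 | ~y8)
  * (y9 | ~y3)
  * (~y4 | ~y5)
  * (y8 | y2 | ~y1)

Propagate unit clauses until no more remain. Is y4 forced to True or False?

False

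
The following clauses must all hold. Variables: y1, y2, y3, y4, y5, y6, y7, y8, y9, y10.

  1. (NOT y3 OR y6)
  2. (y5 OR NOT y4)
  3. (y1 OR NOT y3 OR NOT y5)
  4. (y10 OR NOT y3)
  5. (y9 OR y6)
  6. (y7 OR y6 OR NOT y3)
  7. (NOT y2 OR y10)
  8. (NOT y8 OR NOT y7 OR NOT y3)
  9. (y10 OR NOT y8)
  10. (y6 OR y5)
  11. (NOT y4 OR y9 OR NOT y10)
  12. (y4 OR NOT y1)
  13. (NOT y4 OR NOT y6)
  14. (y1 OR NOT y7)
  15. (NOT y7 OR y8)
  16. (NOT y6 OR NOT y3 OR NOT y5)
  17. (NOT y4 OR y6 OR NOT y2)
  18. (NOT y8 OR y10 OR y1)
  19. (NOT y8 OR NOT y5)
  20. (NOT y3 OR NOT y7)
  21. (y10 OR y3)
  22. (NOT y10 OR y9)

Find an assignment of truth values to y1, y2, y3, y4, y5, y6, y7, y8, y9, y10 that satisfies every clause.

y1 = 0, y2 = 0, y3 = 0, y4 = 0, y5 = 0, y6 = 1, y7 = 0, y8 = 1, y9 = 1, y10 = 1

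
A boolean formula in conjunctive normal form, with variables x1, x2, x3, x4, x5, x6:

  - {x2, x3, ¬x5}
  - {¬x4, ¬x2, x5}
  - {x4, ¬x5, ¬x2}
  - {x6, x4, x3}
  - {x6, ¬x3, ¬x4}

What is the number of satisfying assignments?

30

Case analysis on x4 and x2:
  x4=1, x2=1: x1 free; 3 ways for (x3,x5,x6) × 2^1 = 6.
  x4=1, x2=0: x1 free; 4 ways for (x3,x5,x6) × 2^1 = 8.
  x4=0, x2=1: x1 free; 3 ways for (x3,x5,x6) × 2^1 = 6.
  x4=0, x2=0: x1 free; 5 ways for (x3,x5,x6) × 2^1 = 10.
Total: 6 + 8 + 6 + 10 = 30.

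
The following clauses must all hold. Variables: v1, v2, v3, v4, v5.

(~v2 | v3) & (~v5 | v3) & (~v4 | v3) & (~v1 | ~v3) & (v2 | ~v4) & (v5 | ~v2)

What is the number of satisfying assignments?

The models are:
  v1=F v2=F v3=F v4=F v5=F
  v1=F v2=F v3=T v4=F v5=F
  v1=F v2=F v3=T v4=F v5=T
  v1=F v2=T v3=T v4=F v5=T
  v1=F v2=T v3=T v4=T v5=T
  v1=T v2=F v3=F v4=F v5=F
Count: 6.

6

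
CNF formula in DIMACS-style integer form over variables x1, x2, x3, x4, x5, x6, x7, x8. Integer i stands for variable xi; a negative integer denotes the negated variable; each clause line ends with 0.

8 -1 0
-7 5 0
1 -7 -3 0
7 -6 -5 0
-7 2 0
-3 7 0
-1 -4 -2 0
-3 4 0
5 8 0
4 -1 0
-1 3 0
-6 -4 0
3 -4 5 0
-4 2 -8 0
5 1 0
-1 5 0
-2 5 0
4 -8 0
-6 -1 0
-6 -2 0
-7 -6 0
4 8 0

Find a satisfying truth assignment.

x1 = F  x2 = T  x3 = F  x4 = T  x5 = T  x6 = F  x7 = T  x8 = T

Check each clause:
  1. (x8 ∨ ¬x1) — x8 is true.
  2. (x5 ∨ ¬x7) — x5 is true.
  3. (x1 ∨ ¬x3 ∨ ¬x7) — ¬x3 is true.
  4. (¬x5 ∨ x7 ∨ ¬x6) — ¬x6 is true.
  5. (x2 ∨ ¬x7) — x2 is true.
  6. (¬x3 ∨ x7) — ¬x3 is true.
  7. (¬x2 ∨ ¬x1 ∨ ¬x4) — ¬x1 is true.
  8. (¬x3 ∨ x4) — x4 is true.
  9. (x5 ∨ x8) — x8 is true.
  10. (¬x1 ∨ x4) — x4 is true.
  11. (¬x1 ∨ x3) — ¬x1 is true.
  12. (¬x6 ∨ ¬x4) — ¬x6 is true.
  13. (¬x4 ∨ x5 ∨ x3) — x5 is true.
  14. (x2 ∨ ¬x4 ∨ ¬x8) — x2 is true.
  15. (x5 ∨ x1) — x5 is true.
  16. (¬x1 ∨ x5) — x5 is true.
  17. (¬x2 ∨ x5) — x5 is true.
  18. (x4 ∨ ¬x8) — x4 is true.
  19. (¬x1 ∨ ¬x6) — ¬x6 is true.
  20. (¬x6 ∨ ¬x2) — ¬x6 is true.
  21. (¬x6 ∨ ¬x7) — ¬x6 is true.
  22. (x4 ∨ x8) — x8 is true.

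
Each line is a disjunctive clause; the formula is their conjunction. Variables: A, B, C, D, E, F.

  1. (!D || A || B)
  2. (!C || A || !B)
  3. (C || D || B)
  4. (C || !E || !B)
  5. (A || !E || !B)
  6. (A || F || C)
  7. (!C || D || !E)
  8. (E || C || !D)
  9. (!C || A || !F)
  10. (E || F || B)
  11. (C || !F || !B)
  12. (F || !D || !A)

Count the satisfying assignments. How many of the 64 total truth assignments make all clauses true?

Case analysis on C and B:
  C=T, B=T: remaining (A,D,E,F) ∈ {(T,F,F,F); (T,F,F,T); (T,T,F,T); (T,T,T,T)} — 4.
  C=T, B=F: remaining (A,D,E,F) ∈ {(T,F,F,T); (T,T,F,T); (T,T,T,T)} — 3.
  C=F, B=T: remaining (A,D,E,F) ∈ {(T,F,F,F)} — 1.
  C=F, B=F: remaining (A,D,E,F) ∈ {(T,T,T,T)} — 1.
Total: 4 + 3 + 1 + 1 = 9.

9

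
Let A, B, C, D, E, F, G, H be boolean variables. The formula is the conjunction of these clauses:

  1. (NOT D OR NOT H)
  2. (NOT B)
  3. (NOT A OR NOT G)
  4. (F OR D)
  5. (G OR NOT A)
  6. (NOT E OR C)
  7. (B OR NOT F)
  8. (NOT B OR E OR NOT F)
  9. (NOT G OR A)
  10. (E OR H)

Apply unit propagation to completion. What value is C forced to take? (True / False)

True

(NOT B) is a unit clause: B = False.
In (B OR NOT F), B is now false; NOT F must hold, so F = False.
(F OR D) with F = False leaves only D, so D = True.
From (NOT D OR NOT H) and D = True: H = False.
(E OR H): since H = False, the clause reduces to (E). E = True.
From (NOT E OR C) and E = True: C = True.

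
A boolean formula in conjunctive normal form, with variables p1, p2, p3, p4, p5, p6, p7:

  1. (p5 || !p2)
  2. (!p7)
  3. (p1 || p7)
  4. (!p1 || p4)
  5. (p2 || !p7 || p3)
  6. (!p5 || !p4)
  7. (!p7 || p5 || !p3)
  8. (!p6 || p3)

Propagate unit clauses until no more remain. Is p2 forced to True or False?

False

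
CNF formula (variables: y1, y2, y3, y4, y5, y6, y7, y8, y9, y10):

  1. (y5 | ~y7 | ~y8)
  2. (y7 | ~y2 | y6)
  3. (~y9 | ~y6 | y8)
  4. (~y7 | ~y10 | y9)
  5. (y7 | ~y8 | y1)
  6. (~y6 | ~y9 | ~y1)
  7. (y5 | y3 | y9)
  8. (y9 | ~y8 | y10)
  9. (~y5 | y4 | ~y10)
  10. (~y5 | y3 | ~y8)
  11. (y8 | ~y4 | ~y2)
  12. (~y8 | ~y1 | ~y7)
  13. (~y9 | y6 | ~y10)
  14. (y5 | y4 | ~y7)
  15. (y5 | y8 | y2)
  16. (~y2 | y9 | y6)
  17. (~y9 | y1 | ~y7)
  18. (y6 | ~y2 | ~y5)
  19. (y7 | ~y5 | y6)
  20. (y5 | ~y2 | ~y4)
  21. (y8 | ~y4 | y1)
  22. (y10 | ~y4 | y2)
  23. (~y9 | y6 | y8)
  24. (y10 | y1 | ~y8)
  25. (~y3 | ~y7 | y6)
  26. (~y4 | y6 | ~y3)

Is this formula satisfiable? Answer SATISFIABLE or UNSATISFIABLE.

Set y1 = False and propagate.
Branch on y2: take y2 = True.
The remaining clauses are satisfied by y3 = True, y4 = False, y5 = True, y6 = True, y7 = True, y8 = False, y9 = False, y10 = False.
So y1=0, y2=1, y3=1, y4=0, y5=1, y6=1, y7=1, y8=0, y9=0, y10=0 is a satisfying assignment.

SATISFIABLE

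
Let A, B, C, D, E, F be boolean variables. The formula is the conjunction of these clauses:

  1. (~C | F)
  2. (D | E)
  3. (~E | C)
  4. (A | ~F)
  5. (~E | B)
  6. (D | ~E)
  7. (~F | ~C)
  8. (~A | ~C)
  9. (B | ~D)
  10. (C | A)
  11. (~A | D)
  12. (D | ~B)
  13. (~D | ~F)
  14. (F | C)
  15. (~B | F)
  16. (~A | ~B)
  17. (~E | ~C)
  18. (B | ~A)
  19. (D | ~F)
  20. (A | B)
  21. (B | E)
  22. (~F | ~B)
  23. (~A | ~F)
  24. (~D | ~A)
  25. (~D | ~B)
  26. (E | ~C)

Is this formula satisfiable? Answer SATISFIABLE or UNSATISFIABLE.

UNSATISFIABLE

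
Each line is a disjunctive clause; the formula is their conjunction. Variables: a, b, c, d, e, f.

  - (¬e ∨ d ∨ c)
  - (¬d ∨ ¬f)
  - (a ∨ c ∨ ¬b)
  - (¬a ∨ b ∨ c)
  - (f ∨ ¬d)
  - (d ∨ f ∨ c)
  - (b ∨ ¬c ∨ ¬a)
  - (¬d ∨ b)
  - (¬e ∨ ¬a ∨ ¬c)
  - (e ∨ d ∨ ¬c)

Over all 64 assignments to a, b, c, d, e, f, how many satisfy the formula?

6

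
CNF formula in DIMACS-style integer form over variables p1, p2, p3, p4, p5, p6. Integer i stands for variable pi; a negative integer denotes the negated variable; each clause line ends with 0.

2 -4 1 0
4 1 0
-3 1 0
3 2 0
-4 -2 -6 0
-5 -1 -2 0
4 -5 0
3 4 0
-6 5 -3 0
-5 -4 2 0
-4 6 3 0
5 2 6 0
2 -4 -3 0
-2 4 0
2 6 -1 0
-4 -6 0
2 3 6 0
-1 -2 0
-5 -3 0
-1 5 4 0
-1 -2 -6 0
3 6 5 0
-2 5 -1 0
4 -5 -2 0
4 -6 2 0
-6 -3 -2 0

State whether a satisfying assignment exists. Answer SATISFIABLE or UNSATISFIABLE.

p2 = True:
  propagation gives p4=True, p6=False, p3=True, p1=True; an empty clause results — contradiction.
p2 = False:
  propagation gives p3=True, p1=True, p4=False, p5=False; an empty clause results — contradiction.
Every branch closes, so no satisfying assignment exists.

UNSATISFIABLE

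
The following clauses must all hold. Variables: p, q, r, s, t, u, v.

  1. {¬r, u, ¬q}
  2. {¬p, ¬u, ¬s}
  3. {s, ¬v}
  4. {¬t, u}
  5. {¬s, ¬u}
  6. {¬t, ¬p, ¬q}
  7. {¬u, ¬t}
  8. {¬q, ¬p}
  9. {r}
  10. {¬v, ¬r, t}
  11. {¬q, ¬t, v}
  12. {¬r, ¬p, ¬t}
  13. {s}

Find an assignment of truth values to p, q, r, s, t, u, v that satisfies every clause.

p=False, q=False, r=True, s=True, t=False, u=False, v=False

Check each clause:
  1. {u, ¬r, ¬q} — ¬q is true.
  2. {¬p, ¬u, ¬s} — ¬u is true.
  3. {s, ¬v} — ¬v is true.
  4. {u, ¬t} — ¬t is true.
  5. {¬s, ¬u} — ¬u is true.
  6. {¬q, ¬t, ¬p} — ¬t is true.
  7. {¬t, ¬u} — ¬u is true.
  8. {¬q, ¬p} — ¬q is true.
  9. {r} — r is true.
  10. {t, ¬r, ¬v} — ¬v is true.
  11. {v, ¬q, ¬t} — ¬t is true.
  12. {¬t, ¬r, ¬p} — ¬t is true.
  13. {s} — s is true.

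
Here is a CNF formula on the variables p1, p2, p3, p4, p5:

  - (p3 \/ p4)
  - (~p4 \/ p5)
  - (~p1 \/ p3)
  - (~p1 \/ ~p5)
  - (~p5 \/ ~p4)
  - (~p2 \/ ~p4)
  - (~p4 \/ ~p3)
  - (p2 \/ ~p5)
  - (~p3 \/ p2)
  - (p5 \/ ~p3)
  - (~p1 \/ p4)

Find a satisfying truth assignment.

p1 occurs only negated in the remaining clauses — set p1 = False.
Try p2 = True.
  then p4 is forced to False.
  then p3 is forced to True.
  then p5 is forced to True.

p1=False, p2=True, p3=True, p4=False, p5=True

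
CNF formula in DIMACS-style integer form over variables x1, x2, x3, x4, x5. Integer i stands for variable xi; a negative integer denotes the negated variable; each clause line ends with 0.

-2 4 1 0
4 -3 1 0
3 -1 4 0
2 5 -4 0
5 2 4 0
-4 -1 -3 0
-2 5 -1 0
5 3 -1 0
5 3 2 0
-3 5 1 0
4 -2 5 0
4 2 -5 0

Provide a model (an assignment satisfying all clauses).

x1 = False, x2 = False, x3 = False, x4 = True, x5 = True

Branch on x1: take x1 = False.
The remaining clauses are satisfied by x2 = False, x3 = False, x4 = True, x5 = True.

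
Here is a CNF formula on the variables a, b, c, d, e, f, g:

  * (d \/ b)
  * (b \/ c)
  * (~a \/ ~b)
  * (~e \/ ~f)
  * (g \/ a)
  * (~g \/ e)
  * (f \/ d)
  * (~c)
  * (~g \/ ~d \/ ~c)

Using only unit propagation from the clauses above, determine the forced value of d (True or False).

True

Unit clause (~c) sets c = False.
(c \/ b): since c = False, the clause reduces to (b). b = True.
From (~a \/ ~b) and b = True: a = False.
From (g \/ a) and a = False: g = True.
In (~g \/ e), ~g is now false; e must hold, so e = True.
(~e \/ ~f) with e = True leaves only ~f, so f = False.
(f \/ d) with f = False leaves only d, so d = True.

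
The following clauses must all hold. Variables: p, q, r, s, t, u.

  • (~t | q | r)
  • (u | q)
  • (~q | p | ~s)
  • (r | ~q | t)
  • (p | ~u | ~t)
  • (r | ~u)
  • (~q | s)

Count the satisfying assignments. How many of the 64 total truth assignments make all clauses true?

11

Split on q, then r.
  q=T, r=T: remaining (p,s,t,u) ∈ {(T,T,F,F); (T,T,F,T); (T,T,T,F); (T,T,T,T)} — 4.
  q=T, r=F: remaining (p,s,t,u) ∈ {(T,T,T,F)} — 1.
  q=F, r=T: s free; 3 ways for (p,t,u) × 2^1 = 6.
  q=F, r=F: a clause becomes empty — 0.
Total: 4 + 1 + 6 + 0 = 11.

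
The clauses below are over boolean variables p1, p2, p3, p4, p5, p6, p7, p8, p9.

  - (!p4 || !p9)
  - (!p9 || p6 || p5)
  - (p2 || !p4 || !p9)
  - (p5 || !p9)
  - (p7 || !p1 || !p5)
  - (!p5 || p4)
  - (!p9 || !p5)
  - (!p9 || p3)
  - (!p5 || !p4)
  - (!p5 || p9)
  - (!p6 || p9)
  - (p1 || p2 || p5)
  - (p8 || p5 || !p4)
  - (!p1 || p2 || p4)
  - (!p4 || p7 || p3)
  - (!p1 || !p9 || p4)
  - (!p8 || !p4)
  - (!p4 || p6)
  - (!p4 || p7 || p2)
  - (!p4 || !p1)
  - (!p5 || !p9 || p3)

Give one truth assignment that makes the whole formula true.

Pure literal: p2 appears only positively; assign p2 = True.
p3 occurs only positively in the remaining clauses — set p3 = True.
Branch on p1: take p1 = True.
  then p4 is forced to False.
  then p5 is forced to False.
  then p9 is forced to False.
  then p6 is forced to False.
p7, p8 are now unconstrained; take p7 = True, p8 = True.
Every clause has at least one true literal under this assignment.

p1=True, p2=True, p3=True, p4=False, p5=False, p6=False, p7=True, p8=True, p9=False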